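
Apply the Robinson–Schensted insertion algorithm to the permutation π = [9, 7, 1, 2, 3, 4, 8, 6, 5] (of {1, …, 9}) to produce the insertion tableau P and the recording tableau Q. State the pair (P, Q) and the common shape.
P = [1, 2, 3, 4, 5] / [6, 8] / [7] / [9];  Q = [1, 4, 5, 6, 7] / [2, 8] / [3] / [9];  common shape = (5, 2, 1, 1)

Row-insert the values π_1, π_2, … into P one at a time, bumping the leftmost entry strictly greater than the inserted value down to the next row. The recording tableau Q records, in position (i, j), the step at which that cell was added to P.
  Insert 9 (step 1): P = [9];  Q = [1]
  Insert 7 (step 2): P = [7] / [9];  Q = [1] / [2]
  Insert 1 (step 3): P = [1] / [7] / [9];  Q = [1] / [2] / [3]
  Insert 2 (step 4): P = [1, 2] / [7] / [9];  Q = [1, 4] / [2] / [3]
  Insert 3 (step 5): P = [1, 2, 3] / [7] / [9];  Q = [1, 4, 5] / [2] / [3]
  Insert 4 (step 6): P = [1, 2, 3, 4] / [7] / [9];  Q = [1, 4, 5, 6] / [2] / [3]
  Insert 8 (step 7): P = [1, 2, 3, 4, 8] / [7] / [9];  Q = [1, 4, 5, 6, 7] / [2] / [3]
  Insert 6 (step 8): P = [1, 2, 3, 4, 6] / [7, 8] / [9];  Q = [1, 4, 5, 6, 7] / [2, 8] / [3]
  Insert 5 (step 9): P = [1, 2, 3, 4, 5] / [6, 8] / [7] / [9];  Q = [1, 4, 5, 6, 7] / [2, 8] / [3] / [9]
Final shape: (5, 2, 1, 1).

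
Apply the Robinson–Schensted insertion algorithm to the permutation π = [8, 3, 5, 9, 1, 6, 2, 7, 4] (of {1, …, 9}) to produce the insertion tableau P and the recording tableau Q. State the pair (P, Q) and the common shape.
P = [1, 2, 4, 7] / [3, 5, 6] / [8, 9];  Q = [1, 3, 4, 8] / [2, 6, 9] / [5, 7];  common shape = (4, 3, 2)

Row-insert the values π_1, π_2, … into P one at a time, bumping the leftmost entry strictly greater than the inserted value down to the next row. The recording tableau Q records, in position (i, j), the step at which that cell was added to P.
  Insert 8 (step 1): P = [8];  Q = [1]
  Insert 3 (step 2): P = [3] / [8];  Q = [1] / [2]
  Insert 5 (step 3): P = [3, 5] / [8];  Q = [1, 3] / [2]
  Insert 9 (step 4): P = [3, 5, 9] / [8];  Q = [1, 3, 4] / [2]
  Insert 1 (step 5): P = [1, 5, 9] / [3] / [8];  Q = [1, 3, 4] / [2] / [5]
  Insert 6 (step 6): P = [1, 5, 6] / [3, 9] / [8];  Q = [1, 3, 4] / [2, 6] / [5]
  Insert 2 (step 7): P = [1, 2, 6] / [3, 5] / [8, 9];  Q = [1, 3, 4] / [2, 6] / [5, 7]
  Insert 7 (step 8): P = [1, 2, 6, 7] / [3, 5] / [8, 9];  Q = [1, 3, 4, 8] / [2, 6] / [5, 7]
  Insert 4 (step 9): P = [1, 2, 4, 7] / [3, 5, 6] / [8, 9];  Q = [1, 3, 4, 8] / [2, 6, 9] / [5, 7]
Final shape: (4, 3, 2).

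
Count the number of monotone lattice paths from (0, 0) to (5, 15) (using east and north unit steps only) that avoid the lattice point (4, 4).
Number of paths = 14664

Total paths from (0, 0) to (5, 15): C(20, 5) = 15504. Paths through (4, 4): (paths (0, 0) → (4, 4)) × (paths (4, 4) → (5, 15)) = C(8, 4) · C(12, 1) = 70 · 12 = 840. Avoidance count = 15504 − 840 = 14664.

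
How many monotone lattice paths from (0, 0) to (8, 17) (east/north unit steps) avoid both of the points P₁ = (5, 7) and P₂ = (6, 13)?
Number of paths = 531243

Inclusion–exclusion. Total paths: C(25, 8) = 1081575. Through P₁: C(12, 5)·C(13, 3) = 226512. Through P₂: C(19, 6)·C(6, 2) = 406980. Since P₁ is strictly southwest of P₂, a monotone path through both must visit P₁ then P₂; paths through both = C(12, 5)·C(7, 1)·C(6, 2) = 83160. Avoid both = 1081575 − 226512 − 406980 + 83160 = 531243.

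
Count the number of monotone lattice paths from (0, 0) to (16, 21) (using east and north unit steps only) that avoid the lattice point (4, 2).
Number of paths = 10758966795

Total paths from (0, 0) to (16, 21): C(37, 16) = 12875774670. Paths through (4, 2): (paths (0, 0) → (4, 2)) × (paths (4, 2) → (16, 21)) = C(6, 4) · C(31, 12) = 15 · 141120525 = 2116807875. Avoidance count = 12875774670 − 2116807875 = 10758966795.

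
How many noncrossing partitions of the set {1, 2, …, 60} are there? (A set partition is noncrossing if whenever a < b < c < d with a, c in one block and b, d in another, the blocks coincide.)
C_60 = 1583850964596120042686772779038896

These noncrossing partitions are counted by the Catalan number C_n = (1/(n + 1)) · C(2n, n). For n = 60: C_60 = (1/61) · C(120, 60) = 96614908840363322603893139521372656/61 = 1583850964596120042686772779038896.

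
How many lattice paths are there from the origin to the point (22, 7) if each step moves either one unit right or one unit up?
Number of paths = 1560780

A monotone lattice path from (0, 0) to (22, 7) consists of 22 east steps and 7 north steps in some order, so it is determined by which 22 of the 29 steps are east. The count is C(29, 22) = 1560780.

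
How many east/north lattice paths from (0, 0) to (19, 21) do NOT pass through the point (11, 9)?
Number of paths = 110124487200

Total paths from (0, 0) to (19, 21): C(40, 19) = 131282408400. Paths through (11, 9): (paths (0, 0) → (11, 9)) × (paths (11, 9) → (19, 21)) = C(20, 11) · C(20, 8) = 167960 · 125970 = 21157921200. Avoidance count = 131282408400 − 21157921200 = 110124487200.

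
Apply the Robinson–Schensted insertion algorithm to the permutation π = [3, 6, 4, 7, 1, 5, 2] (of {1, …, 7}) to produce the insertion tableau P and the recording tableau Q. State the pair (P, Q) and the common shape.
P = [1, 2, 5] / [3, 4] / [6, 7];  Q = [1, 2, 4] / [3, 6] / [5, 7];  common shape = (3, 2, 2)

Row-insert the values π_1, π_2, … into P one at a time, bumping the leftmost entry strictly greater than the inserted value down to the next row. The recording tableau Q records, in position (i, j), the step at which that cell was added to P.
  Insert 3 (step 1): P = [3];  Q = [1]
  Insert 6 (step 2): P = [3, 6];  Q = [1, 2]
  Insert 4 (step 3): P = [3, 4] / [6];  Q = [1, 2] / [3]
  Insert 7 (step 4): P = [3, 4, 7] / [6];  Q = [1, 2, 4] / [3]
  Insert 1 (step 5): P = [1, 4, 7] / [3] / [6];  Q = [1, 2, 4] / [3] / [5]
  Insert 5 (step 6): P = [1, 4, 5] / [3, 7] / [6];  Q = [1, 2, 4] / [3, 6] / [5]
  Insert 2 (step 7): P = [1, 2, 5] / [3, 4] / [6, 7];  Q = [1, 2, 4] / [3, 6] / [5, 7]
Final shape: (3, 2, 2).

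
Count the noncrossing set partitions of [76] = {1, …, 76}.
C_76 = 4790408930363303911328386208394864461024520

These noncrossing partitions are counted by the Catalan number C_n = (1/(n + 1)) · C(2n, n). For n = 76: C_76 = (1/77) · C(152, 76) = 368861487637974401172285738046404563498888040/77 = 4790408930363303911328386208394864461024520.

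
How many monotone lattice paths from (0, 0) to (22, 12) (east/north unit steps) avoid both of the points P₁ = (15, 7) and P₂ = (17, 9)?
Number of paths = 295611176

Inclusion–exclusion. Total paths: C(34, 22) = 548354040. Through P₁: C(22, 15)·C(12, 7) = 135070848. Through P₂: C(26, 17)·C(8, 5) = 174974800. Since P₁ is strictly southwest of P₂, a monotone path through both must visit P₁ then P₂; paths through both = C(22, 15)·C(4, 2)·C(8, 5) = 57302784. Avoid both = 548354040 − 135070848 − 174974800 + 57302784 = 295611176.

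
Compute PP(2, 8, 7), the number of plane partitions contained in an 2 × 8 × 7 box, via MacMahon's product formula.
PP(2, 8, 7) = 9202050

Evaluate the triple product over i = 1..2, j = 1..8, k = 1..7. The factors are (2/1) · (3/2) · (4/3) · (5/4) · (6/5) · (7/6) · (8/7) · (3/2) · … (112 factors total). The numerators and denominators telescope so the product is an integer; carrying out the multiplication exactly gives PP(2, 8, 7) = 9202050.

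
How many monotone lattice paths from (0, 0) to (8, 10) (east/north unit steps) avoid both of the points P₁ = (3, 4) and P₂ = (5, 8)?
Number of paths = 19968

Inclusion–exclusion. Total paths: C(18, 8) = 43758. Through P₁: C(7, 3)·C(11, 5) = 16170. Through P₂: C(13, 5)·C(5, 3) = 12870. Since P₁ is strictly southwest of P₂, a monotone path through both must visit P₁ then P₂; paths through both = C(7, 3)·C(6, 2)·C(5, 3) = 5250. Avoid both = 43758 − 16170 − 12870 + 5250 = 19968.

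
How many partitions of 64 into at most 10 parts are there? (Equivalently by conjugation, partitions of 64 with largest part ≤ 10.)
p(64, parts ≤ 10) = 296320

Use the recurrence p(n, m) = p(n, m−1) + p(n−m, m): either the largest part is < m (count p(n, m−1)) or the largest part is exactly m (remove one copy of m, count p(n−m, m)). With p(0, ·) = 1 this gives p(64, parts ≤ 10) = 296320. (By conjugating Young diagrams, this also counts partitions of 64 into at most 10 parts.)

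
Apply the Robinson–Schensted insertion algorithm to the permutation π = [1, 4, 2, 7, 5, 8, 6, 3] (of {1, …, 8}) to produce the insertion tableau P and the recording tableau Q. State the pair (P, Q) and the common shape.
P = [1, 2, 3, 6] / [4, 5, 8] / [7];  Q = [1, 2, 4, 6] / [3, 5, 7] / [8];  common shape = (4, 3, 1)

Row-insert the values π_1, π_2, … into P one at a time, bumping the leftmost entry strictly greater than the inserted value down to the next row. The recording tableau Q records, in position (i, j), the step at which that cell was added to P.
  Insert 1 (step 1): P = [1];  Q = [1]
  Insert 4 (step 2): P = [1, 4];  Q = [1, 2]
  Insert 2 (step 3): P = [1, 2] / [4];  Q = [1, 2] / [3]
  Insert 7 (step 4): P = [1, 2, 7] / [4];  Q = [1, 2, 4] / [3]
  Insert 5 (step 5): P = [1, 2, 5] / [4, 7];  Q = [1, 2, 4] / [3, 5]
  Insert 8 (step 6): P = [1, 2, 5, 8] / [4, 7];  Q = [1, 2, 4, 6] / [3, 5]
  Insert 6 (step 7): P = [1, 2, 5, 6] / [4, 7, 8];  Q = [1, 2, 4, 6] / [3, 5, 7]
  Insert 3 (step 8): P = [1, 2, 3, 6] / [4, 5, 8] / [7];  Q = [1, 2, 4, 6] / [3, 5, 7] / [8]
Final shape: (4, 3, 1).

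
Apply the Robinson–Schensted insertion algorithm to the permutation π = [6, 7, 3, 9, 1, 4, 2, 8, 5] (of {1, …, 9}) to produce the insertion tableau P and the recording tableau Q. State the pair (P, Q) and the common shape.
P = [1, 2, 5] / [3, 4, 8] / [6, 7, 9];  Q = [1, 2, 4] / [3, 6, 8] / [5, 7, 9];  common shape = (3, 3, 3)

Row-insert the values π_1, π_2, … into P one at a time, bumping the leftmost entry strictly greater than the inserted value down to the next row. The recording tableau Q records, in position (i, j), the step at which that cell was added to P.
  Insert 6 (step 1): P = [6];  Q = [1]
  Insert 7 (step 2): P = [6, 7];  Q = [1, 2]
  Insert 3 (step 3): P = [3, 7] / [6];  Q = [1, 2] / [3]
  Insert 9 (step 4): P = [3, 7, 9] / [6];  Q = [1, 2, 4] / [3]
  Insert 1 (step 5): P = [1, 7, 9] / [3] / [6];  Q = [1, 2, 4] / [3] / [5]
  Insert 4 (step 6): P = [1, 4, 9] / [3, 7] / [6];  Q = [1, 2, 4] / [3, 6] / [5]
  Insert 2 (step 7): P = [1, 2, 9] / [3, 4] / [6, 7];  Q = [1, 2, 4] / [3, 6] / [5, 7]
  Insert 8 (step 8): P = [1, 2, 8] / [3, 4, 9] / [6, 7];  Q = [1, 2, 4] / [3, 6, 8] / [5, 7]
  Insert 5 (step 9): P = [1, 2, 5] / [3, 4, 8] / [6, 7, 9];  Q = [1, 2, 4] / [3, 6, 8] / [5, 7, 9]
Final shape: (3, 3, 3).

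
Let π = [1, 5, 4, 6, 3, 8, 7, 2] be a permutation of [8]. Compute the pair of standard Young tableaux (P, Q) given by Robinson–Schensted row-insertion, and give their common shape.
P = [1, 2, 6, 7] / [3, 8] / [4] / [5];  Q = [1, 2, 4, 6] / [3, 7] / [5] / [8];  common shape = (4, 2, 1, 1)

Row-insert the values π_1, π_2, … into P one at a time, bumping the leftmost entry strictly greater than the inserted value down to the next row. The recording tableau Q records, in position (i, j), the step at which that cell was added to P.
  Insert 1 (step 1): P = [1];  Q = [1]
  Insert 5 (step 2): P = [1, 5];  Q = [1, 2]
  Insert 4 (step 3): P = [1, 4] / [5];  Q = [1, 2] / [3]
  Insert 6 (step 4): P = [1, 4, 6] / [5];  Q = [1, 2, 4] / [3]
  Insert 3 (step 5): P = [1, 3, 6] / [4] / [5];  Q = [1, 2, 4] / [3] / [5]
  Insert 8 (step 6): P = [1, 3, 6, 8] / [4] / [5];  Q = [1, 2, 4, 6] / [3] / [5]
  Insert 7 (step 7): P = [1, 3, 6, 7] / [4, 8] / [5];  Q = [1, 2, 4, 6] / [3, 7] / [5]
  Insert 2 (step 8): P = [1, 2, 6, 7] / [3, 8] / [4] / [5];  Q = [1, 2, 4, 6] / [3, 7] / [5] / [8]
Final shape: (4, 2, 1, 1).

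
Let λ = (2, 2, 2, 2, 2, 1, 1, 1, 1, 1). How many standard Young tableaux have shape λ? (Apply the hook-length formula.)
# SYT of shape (2, 2, 2, 2, 2, 1, 1, 1, 1, 1) = 1638

Hook-length formula: f^λ = n! / Π hook(c), product over all cells c of the Young diagram. For λ = (2, 2, 2, 2, 2, 1, 1, 1, 1, 1), n = 15 boxes. Hook lengths by row (left-to-right, top-to-bottom): [11, 5]; [10, 4]; [9, 3]; [8, 2]; [7, 1]; [5]; [4]; [3]; [2]; [1]. Product of hooks = 798336000. So f^λ = 15! / 798336000 = 1307674368000 / 798336000 = 1638.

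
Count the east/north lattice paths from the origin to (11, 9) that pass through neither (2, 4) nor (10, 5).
Number of paths = 123590

Inclusion–exclusion. Total paths: C(20, 11) = 167960. Through P₁: C(6, 2)·C(14, 9) = 30030. Through P₂: C(15, 10)·C(5, 1) = 15015. Since P₁ is strictly southwest of P₂, a monotone path through both must visit P₁ then P₂; paths through both = C(6, 2)·C(9, 8)·C(5, 1) = 675. Avoid both = 167960 − 30030 − 15015 + 675 = 123590.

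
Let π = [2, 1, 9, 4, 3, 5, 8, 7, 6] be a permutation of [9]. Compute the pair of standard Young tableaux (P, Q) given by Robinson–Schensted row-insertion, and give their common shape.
P = [1, 3, 5, 6] / [2, 4, 7] / [8] / [9];  Q = [1, 3, 6, 7] / [2, 4, 8] / [5] / [9];  common shape = (4, 3, 1, 1)

Row-insert the values π_1, π_2, … into P one at a time, bumping the leftmost entry strictly greater than the inserted value down to the next row. The recording tableau Q records, in position (i, j), the step at which that cell was added to P.
  Insert 2 (step 1): P = [2];  Q = [1]
  Insert 1 (step 2): P = [1] / [2];  Q = [1] / [2]
  Insert 9 (step 3): P = [1, 9] / [2];  Q = [1, 3] / [2]
  Insert 4 (step 4): P = [1, 4] / [2, 9];  Q = [1, 3] / [2, 4]
  Insert 3 (step 5): P = [1, 3] / [2, 4] / [9];  Q = [1, 3] / [2, 4] / [5]
  Insert 5 (step 6): P = [1, 3, 5] / [2, 4] / [9];  Q = [1, 3, 6] / [2, 4] / [5]
  Insert 8 (step 7): P = [1, 3, 5, 8] / [2, 4] / [9];  Q = [1, 3, 6, 7] / [2, 4] / [5]
  Insert 7 (step 8): P = [1, 3, 5, 7] / [2, 4, 8] / [9];  Q = [1, 3, 6, 7] / [2, 4, 8] / [5]
  Insert 6 (step 9): P = [1, 3, 5, 6] / [2, 4, 7] / [8] / [9];  Q = [1, 3, 6, 7] / [2, 4, 8] / [5] / [9]
Final shape: (4, 3, 1, 1).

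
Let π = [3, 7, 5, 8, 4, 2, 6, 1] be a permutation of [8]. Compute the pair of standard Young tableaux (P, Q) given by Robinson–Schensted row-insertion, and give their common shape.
P = [1, 4, 6] / [2, 8] / [3] / [5] / [7];  Q = [1, 2, 4] / [3, 7] / [5] / [6] / [8];  common shape = (3, 2, 1, 1, 1)

Row-insert the values π_1, π_2, … into P one at a time, bumping the leftmost entry strictly greater than the inserted value down to the next row. The recording tableau Q records, in position (i, j), the step at which that cell was added to P.
  Insert 3 (step 1): P = [3];  Q = [1]
  Insert 7 (step 2): P = [3, 7];  Q = [1, 2]
  Insert 5 (step 3): P = [3, 5] / [7];  Q = [1, 2] / [3]
  Insert 8 (step 4): P = [3, 5, 8] / [7];  Q = [1, 2, 4] / [3]
  Insert 4 (step 5): P = [3, 4, 8] / [5] / [7];  Q = [1, 2, 4] / [3] / [5]
  Insert 2 (step 6): P = [2, 4, 8] / [3] / [5] / [7];  Q = [1, 2, 4] / [3] / [5] / [6]
  Insert 6 (step 7): P = [2, 4, 6] / [3, 8] / [5] / [7];  Q = [1, 2, 4] / [3, 7] / [5] / [6]
  Insert 1 (step 8): P = [1, 4, 6] / [2, 8] / [3] / [5] / [7];  Q = [1, 2, 4] / [3, 7] / [5] / [6] / [8]
Final shape: (3, 2, 1, 1, 1).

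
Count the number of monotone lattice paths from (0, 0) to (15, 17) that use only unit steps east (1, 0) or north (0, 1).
Number of paths = 565722720

A monotone lattice path from (0, 0) to (15, 17) consists of 15 east steps and 17 north steps in some order, so it is determined by which 15 of the 32 steps are east. The count is C(32, 15) = 565722720.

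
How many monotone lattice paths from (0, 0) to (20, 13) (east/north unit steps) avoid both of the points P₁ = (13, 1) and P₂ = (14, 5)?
Number of paths = 537752334

Inclusion–exclusion. Total paths: C(33, 20) = 573166440. Through P₁: C(14, 13)·C(19, 7) = 705432. Through P₂: C(19, 14)·C(14, 6) = 34918884. Since P₁ is strictly southwest of P₂, a monotone path through both must visit P₁ then P₂; paths through both = C(14, 13)·C(5, 1)·C(14, 6) = 210210. Avoid both = 573166440 − 705432 − 34918884 + 210210 = 537752334.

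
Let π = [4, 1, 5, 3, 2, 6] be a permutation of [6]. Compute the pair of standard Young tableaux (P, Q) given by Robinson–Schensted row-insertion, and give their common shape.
P = [1, 2, 6] / [3, 5] / [4];  Q = [1, 3, 6] / [2, 4] / [5];  common shape = (3, 2, 1)

Row-insert the values π_1, π_2, … into P one at a time, bumping the leftmost entry strictly greater than the inserted value down to the next row. The recording tableau Q records, in position (i, j), the step at which that cell was added to P.
  Insert 4 (step 1): P = [4];  Q = [1]
  Insert 1 (step 2): P = [1] / [4];  Q = [1] / [2]
  Insert 5 (step 3): P = [1, 5] / [4];  Q = [1, 3] / [2]
  Insert 3 (step 4): P = [1, 3] / [4, 5];  Q = [1, 3] / [2, 4]
  Insert 2 (step 5): P = [1, 2] / [3, 5] / [4];  Q = [1, 3] / [2, 4] / [5]
  Insert 6 (step 6): P = [1, 2, 6] / [3, 5] / [4];  Q = [1, 3, 6] / [2, 4] / [5]
Final shape: (3, 2, 1).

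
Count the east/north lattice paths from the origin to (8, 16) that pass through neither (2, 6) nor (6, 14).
Number of paths = 361847

Inclusion–exclusion. Total paths: C(24, 8) = 735471. Through P₁: C(8, 2)·C(16, 6) = 224224. Through P₂: C(20, 6)·C(4, 2) = 232560. Since P₁ is strictly southwest of P₂, a monotone path through both must visit P₁ then P₂; paths through both = C(8, 2)·C(12, 4)·C(4, 2) = 83160. Avoid both = 735471 − 224224 − 232560 + 83160 = 361847.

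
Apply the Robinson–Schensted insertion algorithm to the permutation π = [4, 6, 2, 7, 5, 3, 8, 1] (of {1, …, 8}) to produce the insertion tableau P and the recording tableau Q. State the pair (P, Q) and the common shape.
P = [1, 3, 7, 8] / [2, 5] / [4] / [6];  Q = [1, 2, 4, 7] / [3, 5] / [6] / [8];  common shape = (4, 2, 1, 1)

Row-insert the values π_1, π_2, … into P one at a time, bumping the leftmost entry strictly greater than the inserted value down to the next row. The recording tableau Q records, in position (i, j), the step at which that cell was added to P.
  Insert 4 (step 1): P = [4];  Q = [1]
  Insert 6 (step 2): P = [4, 6];  Q = [1, 2]
  Insert 2 (step 3): P = [2, 6] / [4];  Q = [1, 2] / [3]
  Insert 7 (step 4): P = [2, 6, 7] / [4];  Q = [1, 2, 4] / [3]
  Insert 5 (step 5): P = [2, 5, 7] / [4, 6];  Q = [1, 2, 4] / [3, 5]
  Insert 3 (step 6): P = [2, 3, 7] / [4, 5] / [6];  Q = [1, 2, 4] / [3, 5] / [6]
  Insert 8 (step 7): P = [2, 3, 7, 8] / [4, 5] / [6];  Q = [1, 2, 4, 7] / [3, 5] / [6]
  Insert 1 (step 8): P = [1, 3, 7, 8] / [2, 5] / [4] / [6];  Q = [1, 2, 4, 7] / [3, 5] / [6] / [8]
Final shape: (4, 2, 1, 1).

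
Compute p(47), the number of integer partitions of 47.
p(47) = 124754

Compute p(n) via the recurrence p(n, m) = p(n, m−1) + p(n−m, m), where p(n, m) counts partitions of n with all parts ≤ m and p(n) = p(n, n). The base cases are p(0, m) = 1 and p(n, 0) = 0 for n > 0. Filling the table yields p(47) = 124754. (Euler's pentagonal recurrence is an alternative.)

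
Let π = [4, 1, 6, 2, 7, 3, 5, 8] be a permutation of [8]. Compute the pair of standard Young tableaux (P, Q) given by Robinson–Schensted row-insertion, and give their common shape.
P = [1, 2, 3, 5, 8] / [4, 6, 7];  Q = [1, 3, 5, 7, 8] / [2, 4, 6];  common shape = (5, 3)

Row-insert the values π_1, π_2, … into P one at a time, bumping the leftmost entry strictly greater than the inserted value down to the next row. The recording tableau Q records, in position (i, j), the step at which that cell was added to P.
  Insert 4 (step 1): P = [4];  Q = [1]
  Insert 1 (step 2): P = [1] / [4];  Q = [1] / [2]
  Insert 6 (step 3): P = [1, 6] / [4];  Q = [1, 3] / [2]
  Insert 2 (step 4): P = [1, 2] / [4, 6];  Q = [1, 3] / [2, 4]
  Insert 7 (step 5): P = [1, 2, 7] / [4, 6];  Q = [1, 3, 5] / [2, 4]
  Insert 3 (step 6): P = [1, 2, 3] / [4, 6, 7];  Q = [1, 3, 5] / [2, 4, 6]
  Insert 5 (step 7): P = [1, 2, 3, 5] / [4, 6, 7];  Q = [1, 3, 5, 7] / [2, 4, 6]
  Insert 8 (step 8): P = [1, 2, 3, 5, 8] / [4, 6, 7];  Q = [1, 3, 5, 7, 8] / [2, 4, 6]
Final shape: (5, 3).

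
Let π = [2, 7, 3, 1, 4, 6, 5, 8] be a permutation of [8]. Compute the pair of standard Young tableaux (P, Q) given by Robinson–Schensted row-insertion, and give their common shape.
P = [1, 3, 4, 5, 8] / [2, 6] / [7];  Q = [1, 2, 5, 6, 8] / [3, 7] / [4];  common shape = (5, 2, 1)

Row-insert the values π_1, π_2, … into P one at a time, bumping the leftmost entry strictly greater than the inserted value down to the next row. The recording tableau Q records, in position (i, j), the step at which that cell was added to P.
  Insert 2 (step 1): P = [2];  Q = [1]
  Insert 7 (step 2): P = [2, 7];  Q = [1, 2]
  Insert 3 (step 3): P = [2, 3] / [7];  Q = [1, 2] / [3]
  Insert 1 (step 4): P = [1, 3] / [2] / [7];  Q = [1, 2] / [3] / [4]
  Insert 4 (step 5): P = [1, 3, 4] / [2] / [7];  Q = [1, 2, 5] / [3] / [4]
  Insert 6 (step 6): P = [1, 3, 4, 6] / [2] / [7];  Q = [1, 2, 5, 6] / [3] / [4]
  Insert 5 (step 7): P = [1, 3, 4, 5] / [2, 6] / [7];  Q = [1, 2, 5, 6] / [3, 7] / [4]
  Insert 8 (step 8): P = [1, 3, 4, 5, 8] / [2, 6] / [7];  Q = [1, 2, 5, 6, 8] / [3, 7] / [4]
Final shape: (5, 2, 1).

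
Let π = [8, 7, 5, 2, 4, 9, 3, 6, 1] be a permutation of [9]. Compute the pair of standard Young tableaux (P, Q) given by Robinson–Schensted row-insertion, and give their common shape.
P = [1, 3, 6] / [2, 9] / [4] / [5] / [7] / [8];  Q = [1, 5, 6] / [2, 8] / [3] / [4] / [7] / [9];  common shape = (3, 2, 1, 1, 1, 1)

Row-insert the values π_1, π_2, … into P one at a time, bumping the leftmost entry strictly greater than the inserted value down to the next row. The recording tableau Q records, in position (i, j), the step at which that cell was added to P.
  Insert 8 (step 1): P = [8];  Q = [1]
  Insert 7 (step 2): P = [7] / [8];  Q = [1] / [2]
  Insert 5 (step 3): P = [5] / [7] / [8];  Q = [1] / [2] / [3]
  Insert 2 (step 4): P = [2] / [5] / [7] / [8];  Q = [1] / [2] / [3] / [4]
  Insert 4 (step 5): P = [2, 4] / [5] / [7] / [8];  Q = [1, 5] / [2] / [3] / [4]
  Insert 9 (step 6): P = [2, 4, 9] / [5] / [7] / [8];  Q = [1, 5, 6] / [2] / [3] / [4]
  Insert 3 (step 7): P = [2, 3, 9] / [4] / [5] / [7] / [8];  Q = [1, 5, 6] / [2] / [3] / [4] / [7]
  Insert 6 (step 8): P = [2, 3, 6] / [4, 9] / [5] / [7] / [8];  Q = [1, 5, 6] / [2, 8] / [3] / [4] / [7]
  Insert 1 (step 9): P = [1, 3, 6] / [2, 9] / [4] / [5] / [7] / [8];  Q = [1, 5, 6] / [2, 8] / [3] / [4] / [7] / [9]
Final shape: (3, 2, 1, 1, 1, 1).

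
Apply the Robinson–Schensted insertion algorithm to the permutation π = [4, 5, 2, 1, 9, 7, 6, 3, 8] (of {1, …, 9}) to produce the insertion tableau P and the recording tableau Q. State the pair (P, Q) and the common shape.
P = [1, 3, 6, 8] / [2, 5] / [4, 7] / [9];  Q = [1, 2, 5, 9] / [3, 6] / [4, 7] / [8];  common shape = (4, 2, 2, 1)

Row-insert the values π_1, π_2, … into P one at a time, bumping the leftmost entry strictly greater than the inserted value down to the next row. The recording tableau Q records, in position (i, j), the step at which that cell was added to P.
  Insert 4 (step 1): P = [4];  Q = [1]
  Insert 5 (step 2): P = [4, 5];  Q = [1, 2]
  Insert 2 (step 3): P = [2, 5] / [4];  Q = [1, 2] / [3]
  Insert 1 (step 4): P = [1, 5] / [2] / [4];  Q = [1, 2] / [3] / [4]
  Insert 9 (step 5): P = [1, 5, 9] / [2] / [4];  Q = [1, 2, 5] / [3] / [4]
  Insert 7 (step 6): P = [1, 5, 7] / [2, 9] / [4];  Q = [1, 2, 5] / [3, 6] / [4]
  Insert 6 (step 7): P = [1, 5, 6] / [2, 7] / [4, 9];  Q = [1, 2, 5] / [3, 6] / [4, 7]
  Insert 3 (step 8): P = [1, 3, 6] / [2, 5] / [4, 7] / [9];  Q = [1, 2, 5] / [3, 6] / [4, 7] / [8]
  Insert 8 (step 9): P = [1, 3, 6, 8] / [2, 5] / [4, 7] / [9];  Q = [1, 2, 5, 9] / [3, 6] / [4, 7] / [8]
Final shape: (4, 2, 2, 1).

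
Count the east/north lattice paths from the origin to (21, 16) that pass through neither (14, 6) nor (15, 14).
Number of paths = 9960092430

Inclusion–exclusion. Total paths: C(37, 21) = 12875774670. Through P₁: C(20, 14)·C(17, 7) = 753804480. Through P₂: C(29, 15)·C(8, 6) = 2171645280. Since P₁ is strictly southwest of P₂, a monotone path through both must visit P₁ then P₂; paths through both = C(20, 14)·C(9, 1)·C(8, 6) = 9767520. Avoid both = 12875774670 − 753804480 − 2171645280 + 9767520 = 9960092430.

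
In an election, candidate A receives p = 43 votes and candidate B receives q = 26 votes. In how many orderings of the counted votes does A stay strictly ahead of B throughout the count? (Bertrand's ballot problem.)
Strict-lead orderings = 1730378572929279504

Total orderings of the 69 votes with 43 for A: C(69, 43) = 7023301266595310928. By the Bertrand ballot formula (Cycle Lemma / reflection principle), the number of orderings in which A is strictly ahead of B throughout is (p − q)/(p + q) · C(p + q, p) = (43 − 26)/(43 + 26) · 7023301266595310928 = 1730378572929279504.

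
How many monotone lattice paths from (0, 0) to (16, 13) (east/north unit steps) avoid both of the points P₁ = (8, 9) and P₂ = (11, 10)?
Number of paths = 41523809

Inclusion–exclusion. Total paths: C(29, 16) = 67863915. Through P₁: C(17, 8)·C(12, 8) = 12033450. Through P₂: C(21, 11)·C(8, 5) = 19752096. Since P₁ is strictly southwest of P₂, a monotone path through both must visit P₁ then P₂; paths through both = C(17, 8)·C(4, 3)·C(8, 5) = 5445440. Avoid both = 67863915 − 12033450 − 19752096 + 5445440 = 41523809.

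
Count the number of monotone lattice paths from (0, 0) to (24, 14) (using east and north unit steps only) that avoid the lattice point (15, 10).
Number of paths = 7332390700

Total paths from (0, 0) to (24, 14): C(38, 24) = 9669554100. Paths through (15, 10): (paths (0, 0) → (15, 10)) × (paths (15, 10) → (24, 14)) = C(25, 15) · C(13, 9) = 3268760 · 715 = 2337163400. Avoidance count = 9669554100 − 2337163400 = 7332390700.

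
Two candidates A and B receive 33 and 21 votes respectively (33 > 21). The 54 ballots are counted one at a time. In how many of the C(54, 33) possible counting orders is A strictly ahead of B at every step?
Strict-lead orderings = 115631433392020

Total orderings of the 54 votes with 33 for A: C(54, 33) = 520341450264090. By the Bertrand ballot formula (Cycle Lemma / reflection principle), the number of orderings in which A is strictly ahead of B throughout is (p − q)/(p + q) · C(p + q, p) = (33 − 21)/(33 + 21) · 520341450264090 = 115631433392020.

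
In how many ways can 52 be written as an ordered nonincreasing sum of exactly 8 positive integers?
p(52, 8 parts) = 15765

Partitions of n into exactly k parts are in bijection with partitions of n − k into at most k parts (subtract 1 from each part). So p(52, exactly 8) = p(44, parts ≤ 8). Computing via the recurrence p(m, j) = p(m, j−1) + p(m−j, j) gives 15765.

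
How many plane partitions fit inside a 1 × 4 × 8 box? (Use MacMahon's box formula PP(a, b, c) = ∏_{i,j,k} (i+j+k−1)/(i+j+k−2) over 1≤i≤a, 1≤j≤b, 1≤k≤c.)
PP(1, 4, 8) = 495

Evaluate the triple product over i = 1..1, j = 1..4, k = 1..8. The factors are (2/1) · (3/2) · (4/3) · (5/4) · (6/5) · (7/6) · (8/7) · (9/8) · … (32 factors total). The numerators and denominators telescope so the product is an integer; carrying out the multiplication exactly gives PP(1, 4, 8) = 495.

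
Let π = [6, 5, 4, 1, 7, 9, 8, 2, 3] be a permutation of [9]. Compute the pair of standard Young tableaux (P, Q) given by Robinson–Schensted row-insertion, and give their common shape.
P = [1, 2, 3] / [4, 7, 8] / [5, 9] / [6];  Q = [1, 5, 6] / [2, 7, 9] / [3, 8] / [4];  common shape = (3, 3, 2, 1)

Row-insert the values π_1, π_2, … into P one at a time, bumping the leftmost entry strictly greater than the inserted value down to the next row. The recording tableau Q records, in position (i, j), the step at which that cell was added to P.
  Insert 6 (step 1): P = [6];  Q = [1]
  Insert 5 (step 2): P = [5] / [6];  Q = [1] / [2]
  Insert 4 (step 3): P = [4] / [5] / [6];  Q = [1] / [2] / [3]
  Insert 1 (step 4): P = [1] / [4] / [5] / [6];  Q = [1] / [2] / [3] / [4]
  Insert 7 (step 5): P = [1, 7] / [4] / [5] / [6];  Q = [1, 5] / [2] / [3] / [4]
  Insert 9 (step 6): P = [1, 7, 9] / [4] / [5] / [6];  Q = [1, 5, 6] / [2] / [3] / [4]
  Insert 8 (step 7): P = [1, 7, 8] / [4, 9] / [5] / [6];  Q = [1, 5, 6] / [2, 7] / [3] / [4]
  Insert 2 (step 8): P = [1, 2, 8] / [4, 7] / [5, 9] / [6];  Q = [1, 5, 6] / [2, 7] / [3, 8] / [4]
  Insert 3 (step 9): P = [1, 2, 3] / [4, 7, 8] / [5, 9] / [6];  Q = [1, 5, 6] / [2, 7, 9] / [3, 8] / [4]
Final shape: (3, 3, 2, 1).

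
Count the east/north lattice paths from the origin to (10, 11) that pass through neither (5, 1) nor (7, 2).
Number of paths = 330738

Inclusion–exclusion. Total paths: C(21, 10) = 352716. Through P₁: C(6, 5)·C(15, 5) = 18018. Through P₂: C(9, 7)·C(12, 3) = 7920. Since P₁ is strictly southwest of P₂, a monotone path through both must visit P₁ then P₂; paths through both = C(6, 5)·C(3, 2)·C(12, 3) = 3960. Avoid both = 352716 − 18018 − 7920 + 3960 = 330738.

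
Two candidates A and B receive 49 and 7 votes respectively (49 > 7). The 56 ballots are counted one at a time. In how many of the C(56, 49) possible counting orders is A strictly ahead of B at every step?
Strict-lead orderings = 173938050

Total orderings of the 56 votes with 49 for A: C(56, 49) = 231917400. By the Bertrand ballot formula (Cycle Lemma / reflection principle), the number of orderings in which A is strictly ahead of B throughout is (p − q)/(p + q) · C(p + q, p) = (49 − 7)/(49 + 7) · 231917400 = 173938050.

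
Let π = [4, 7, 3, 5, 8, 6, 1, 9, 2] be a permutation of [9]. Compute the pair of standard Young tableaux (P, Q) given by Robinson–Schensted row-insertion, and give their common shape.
P = [1, 2, 6, 9] / [3, 5, 8] / [4, 7];  Q = [1, 2, 5, 8] / [3, 4, 6] / [7, 9];  common shape = (4, 3, 2)

Row-insert the values π_1, π_2, … into P one at a time, bumping the leftmost entry strictly greater than the inserted value down to the next row. The recording tableau Q records, in position (i, j), the step at which that cell was added to P.
  Insert 4 (step 1): P = [4];  Q = [1]
  Insert 7 (step 2): P = [4, 7];  Q = [1, 2]
  Insert 3 (step 3): P = [3, 7] / [4];  Q = [1, 2] / [3]
  Insert 5 (step 4): P = [3, 5] / [4, 7];  Q = [1, 2] / [3, 4]
  Insert 8 (step 5): P = [3, 5, 8] / [4, 7];  Q = [1, 2, 5] / [3, 4]
  Insert 6 (step 6): P = [3, 5, 6] / [4, 7, 8];  Q = [1, 2, 5] / [3, 4, 6]
  Insert 1 (step 7): P = [1, 5, 6] / [3, 7, 8] / [4];  Q = [1, 2, 5] / [3, 4, 6] / [7]
  Insert 9 (step 8): P = [1, 5, 6, 9] / [3, 7, 8] / [4];  Q = [1, 2, 5, 8] / [3, 4, 6] / [7]
  Insert 2 (step 9): P = [1, 2, 6, 9] / [3, 5, 8] / [4, 7];  Q = [1, 2, 5, 8] / [3, 4, 6] / [7, 9]
Final shape: (4, 3, 2).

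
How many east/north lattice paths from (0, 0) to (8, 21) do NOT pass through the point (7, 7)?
Number of paths = 4240665

Total paths from (0, 0) to (8, 21): C(29, 8) = 4292145. Paths through (7, 7): (paths (0, 0) → (7, 7)) × (paths (7, 7) → (8, 21)) = C(14, 7) · C(15, 1) = 3432 · 15 = 51480. Avoidance count = 4292145 − 51480 = 4240665.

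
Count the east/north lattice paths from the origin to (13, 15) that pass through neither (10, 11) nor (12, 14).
Number of paths = 12836020

Inclusion–exclusion. Total paths: C(28, 13) = 37442160. Through P₁: C(21, 10)·C(7, 3) = 12345060. Through P₂: C(26, 12)·C(2, 1) = 19315400. Since P₁ is strictly southwest of P₂, a monotone path through both must visit P₁ then P₂; paths through both = C(21, 10)·C(5, 2)·C(2, 1) = 7054320. Avoid both = 37442160 − 12345060 − 19315400 + 7054320 = 12836020.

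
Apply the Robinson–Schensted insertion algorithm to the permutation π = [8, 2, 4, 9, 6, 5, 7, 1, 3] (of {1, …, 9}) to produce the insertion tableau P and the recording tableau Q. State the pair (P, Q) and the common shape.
P = [1, 3, 5, 7] / [2, 4] / [6, 9] / [8];  Q = [1, 3, 4, 7] / [2, 5] / [6, 9] / [8];  common shape = (4, 2, 2, 1)

Row-insert the values π_1, π_2, … into P one at a time, bumping the leftmost entry strictly greater than the inserted value down to the next row. The recording tableau Q records, in position (i, j), the step at which that cell was added to P.
  Insert 8 (step 1): P = [8];  Q = [1]
  Insert 2 (step 2): P = [2] / [8];  Q = [1] / [2]
  Insert 4 (step 3): P = [2, 4] / [8];  Q = [1, 3] / [2]
  Insert 9 (step 4): P = [2, 4, 9] / [8];  Q = [1, 3, 4] / [2]
  Insert 6 (step 5): P = [2, 4, 6] / [8, 9];  Q = [1, 3, 4] / [2, 5]
  Insert 5 (step 6): P = [2, 4, 5] / [6, 9] / [8];  Q = [1, 3, 4] / [2, 5] / [6]
  Insert 7 (step 7): P = [2, 4, 5, 7] / [6, 9] / [8];  Q = [1, 3, 4, 7] / [2, 5] / [6]
  Insert 1 (step 8): P = [1, 4, 5, 7] / [2, 9] / [6] / [8];  Q = [1, 3, 4, 7] / [2, 5] / [6] / [8]
  Insert 3 (step 9): P = [1, 3, 5, 7] / [2, 4] / [6, 9] / [8];  Q = [1, 3, 4, 7] / [2, 5] / [6, 9] / [8]
Final shape: (4, 2, 2, 1).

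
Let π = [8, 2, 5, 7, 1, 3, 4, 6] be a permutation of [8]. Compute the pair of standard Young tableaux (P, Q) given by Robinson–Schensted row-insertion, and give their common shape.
P = [1, 3, 4, 6] / [2, 5, 7] / [8];  Q = [1, 3, 4, 8] / [2, 6, 7] / [5];  common shape = (4, 3, 1)

Row-insert the values π_1, π_2, … into P one at a time, bumping the leftmost entry strictly greater than the inserted value down to the next row. The recording tableau Q records, in position (i, j), the step at which that cell was added to P.
  Insert 8 (step 1): P = [8];  Q = [1]
  Insert 2 (step 2): P = [2] / [8];  Q = [1] / [2]
  Insert 5 (step 3): P = [2, 5] / [8];  Q = [1, 3] / [2]
  Insert 7 (step 4): P = [2, 5, 7] / [8];  Q = [1, 3, 4] / [2]
  Insert 1 (step 5): P = [1, 5, 7] / [2] / [8];  Q = [1, 3, 4] / [2] / [5]
  Insert 3 (step 6): P = [1, 3, 7] / [2, 5] / [8];  Q = [1, 3, 4] / [2, 6] / [5]
  Insert 4 (step 7): P = [1, 3, 4] / [2, 5, 7] / [8];  Q = [1, 3, 4] / [2, 6, 7] / [5]
  Insert 6 (step 8): P = [1, 3, 4, 6] / [2, 5, 7] / [8];  Q = [1, 3, 4, 8] / [2, 6, 7] / [5]
Final shape: (4, 3, 1).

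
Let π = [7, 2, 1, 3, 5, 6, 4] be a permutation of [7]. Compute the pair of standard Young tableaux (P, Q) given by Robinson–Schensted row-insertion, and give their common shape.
P = [1, 3, 4, 6] / [2, 5] / [7];  Q = [1, 4, 5, 6] / [2, 7] / [3];  common shape = (4, 2, 1)

Row-insert the values π_1, π_2, … into P one at a time, bumping the leftmost entry strictly greater than the inserted value down to the next row. The recording tableau Q records, in position (i, j), the step at which that cell was added to P.
  Insert 7 (step 1): P = [7];  Q = [1]
  Insert 2 (step 2): P = [2] / [7];  Q = [1] / [2]
  Insert 1 (step 3): P = [1] / [2] / [7];  Q = [1] / [2] / [3]
  Insert 3 (step 4): P = [1, 3] / [2] / [7];  Q = [1, 4] / [2] / [3]
  Insert 5 (step 5): P = [1, 3, 5] / [2] / [7];  Q = [1, 4, 5] / [2] / [3]
  Insert 6 (step 6): P = [1, 3, 5, 6] / [2] / [7];  Q = [1, 4, 5, 6] / [2] / [3]
  Insert 4 (step 7): P = [1, 3, 4, 6] / [2, 5] / [7];  Q = [1, 4, 5, 6] / [2, 7] / [3]
Final shape: (4, 2, 1).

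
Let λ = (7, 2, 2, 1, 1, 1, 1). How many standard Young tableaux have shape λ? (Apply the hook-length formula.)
# SYT of shape (7, 2, 2, 1, 1, 1, 1) = 51975

Hook-length formula: f^λ = n! / Π hook(c), product over all cells c of the Young diagram. For λ = (7, 2, 2, 1, 1, 1, 1), n = 15 boxes. Hook lengths by row (left-to-right, top-to-bottom): [13, 8, 5, 4, 3, 2, 1]; [7, 2]; [6, 1]; [4]; [3]; [2]; [1]. Product of hooks = 25159680. So f^λ = 15! / 25159680 = 1307674368000 / 25159680 = 51975.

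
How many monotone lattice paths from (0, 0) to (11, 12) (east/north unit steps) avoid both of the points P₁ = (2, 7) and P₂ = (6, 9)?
Number of paths = 1029966

Inclusion–exclusion. Total paths: C(23, 11) = 1352078. Through P₁: C(9, 2)·C(14, 9) = 72072. Through P₂: C(15, 6)·C(8, 5) = 280280. Since P₁ is strictly southwest of P₂, a monotone path through both must visit P₁ then P₂; paths through both = C(9, 2)·C(6, 4)·C(8, 5) = 30240. Avoid both = 1352078 − 72072 − 280280 + 30240 = 1029966.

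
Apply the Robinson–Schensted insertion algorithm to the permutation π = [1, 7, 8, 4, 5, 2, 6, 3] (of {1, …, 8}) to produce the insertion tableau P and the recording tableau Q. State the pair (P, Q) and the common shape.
P = [1, 2, 3, 6] / [4, 5] / [7, 8];  Q = [1, 2, 3, 7] / [4, 5] / [6, 8];  common shape = (4, 2, 2)

Row-insert the values π_1, π_2, … into P one at a time, bumping the leftmost entry strictly greater than the inserted value down to the next row. The recording tableau Q records, in position (i, j), the step at which that cell was added to P.
  Insert 1 (step 1): P = [1];  Q = [1]
  Insert 7 (step 2): P = [1, 7];  Q = [1, 2]
  Insert 8 (step 3): P = [1, 7, 8];  Q = [1, 2, 3]
  Insert 4 (step 4): P = [1, 4, 8] / [7];  Q = [1, 2, 3] / [4]
  Insert 5 (step 5): P = [1, 4, 5] / [7, 8];  Q = [1, 2, 3] / [4, 5]
  Insert 2 (step 6): P = [1, 2, 5] / [4, 8] / [7];  Q = [1, 2, 3] / [4, 5] / [6]
  Insert 6 (step 7): P = [1, 2, 5, 6] / [4, 8] / [7];  Q = [1, 2, 3, 7] / [4, 5] / [6]
  Insert 3 (step 8): P = [1, 2, 3, 6] / [4, 5] / [7, 8];  Q = [1, 2, 3, 7] / [4, 5] / [6, 8]
Final shape: (4, 2, 2).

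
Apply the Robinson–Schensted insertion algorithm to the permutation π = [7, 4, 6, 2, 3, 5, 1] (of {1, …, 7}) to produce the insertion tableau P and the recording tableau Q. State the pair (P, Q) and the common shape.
P = [1, 3, 5] / [2, 6] / [4] / [7];  Q = [1, 3, 6] / [2, 5] / [4] / [7];  common shape = (3, 2, 1, 1)

Row-insert the values π_1, π_2, … into P one at a time, bumping the leftmost entry strictly greater than the inserted value down to the next row. The recording tableau Q records, in position (i, j), the step at which that cell was added to P.
  Insert 7 (step 1): P = [7];  Q = [1]
  Insert 4 (step 2): P = [4] / [7];  Q = [1] / [2]
  Insert 6 (step 3): P = [4, 6] / [7];  Q = [1, 3] / [2]
  Insert 2 (step 4): P = [2, 6] / [4] / [7];  Q = [1, 3] / [2] / [4]
  Insert 3 (step 5): P = [2, 3] / [4, 6] / [7];  Q = [1, 3] / [2, 5] / [4]
  Insert 5 (step 6): P = [2, 3, 5] / [4, 6] / [7];  Q = [1, 3, 6] / [2, 5] / [4]
  Insert 1 (step 7): P = [1, 3, 5] / [2, 6] / [4] / [7];  Q = [1, 3, 6] / [2, 5] / [4] / [7]
Final shape: (3, 2, 1, 1).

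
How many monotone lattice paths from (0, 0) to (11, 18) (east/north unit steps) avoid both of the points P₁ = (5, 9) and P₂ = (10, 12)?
Number of paths = 20835542

Inclusion–exclusion. Total paths: C(29, 11) = 34597290. Through P₁: C(14, 5)·C(15, 6) = 10020010. Through P₂: C(22, 10)·C(7, 1) = 4526522. Since P₁ is strictly southwest of P₂, a monotone path through both must visit P₁ then P₂; paths through both = C(14, 5)·C(8, 5)·C(7, 1) = 784784. Avoid both = 34597290 − 10020010 − 4526522 + 784784 = 20835542.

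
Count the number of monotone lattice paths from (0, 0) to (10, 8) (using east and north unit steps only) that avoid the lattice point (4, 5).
Number of paths = 33174

Total paths from (0, 0) to (10, 8): C(18, 10) = 43758. Paths through (4, 5): (paths (0, 0) → (4, 5)) × (paths (4, 5) → (10, 8)) = C(9, 4) · C(9, 6) = 126 · 84 = 10584. Avoidance count = 43758 − 10584 = 33174.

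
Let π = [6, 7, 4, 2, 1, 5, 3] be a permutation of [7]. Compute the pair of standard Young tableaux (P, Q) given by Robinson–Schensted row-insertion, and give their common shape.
P = [1, 3] / [2, 5] / [4, 7] / [6];  Q = [1, 2] / [3, 6] / [4, 7] / [5];  common shape = (2, 2, 2, 1)

Row-insert the values π_1, π_2, … into P one at a time, bumping the leftmost entry strictly greater than the inserted value down to the next row. The recording tableau Q records, in position (i, j), the step at which that cell was added to P.
  Insert 6 (step 1): P = [6];  Q = [1]
  Insert 7 (step 2): P = [6, 7];  Q = [1, 2]
  Insert 4 (step 3): P = [4, 7] / [6];  Q = [1, 2] / [3]
  Insert 2 (step 4): P = [2, 7] / [4] / [6];  Q = [1, 2] / [3] / [4]
  Insert 1 (step 5): P = [1, 7] / [2] / [4] / [6];  Q = [1, 2] / [3] / [4] / [5]
  Insert 5 (step 6): P = [1, 5] / [2, 7] / [4] / [6];  Q = [1, 2] / [3, 6] / [4] / [5]
  Insert 3 (step 7): P = [1, 3] / [2, 5] / [4, 7] / [6];  Q = [1, 2] / [3, 6] / [4, 7] / [5]
Final shape: (2, 2, 2, 1).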